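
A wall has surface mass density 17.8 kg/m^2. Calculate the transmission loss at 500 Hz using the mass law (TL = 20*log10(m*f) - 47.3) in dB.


Given values:
  m = 17.8 kg/m^2, f = 500 Hz
Formula: TL = 20 * log10(m * f) - 47.3
Compute m * f = 17.8 * 500 = 8900.0
Compute log10(8900.0) = 3.94939
Compute 20 * 3.94939 = 78.9878
TL = 78.9878 - 47.3 = 31.69

31.69 dB


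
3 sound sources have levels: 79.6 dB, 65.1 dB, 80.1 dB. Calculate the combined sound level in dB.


Formula: L_total = 10 * log10( sum(10^(Li/10)) )
  Source 1: 10^(79.6/10) = 91201083.9356
  Source 2: 10^(65.1/10) = 3235936.5693
  Source 3: 10^(80.1/10) = 102329299.2281
Sum of linear values = 196766319.733
L_total = 10 * log10(196766319.733) = 82.94

82.94 dB


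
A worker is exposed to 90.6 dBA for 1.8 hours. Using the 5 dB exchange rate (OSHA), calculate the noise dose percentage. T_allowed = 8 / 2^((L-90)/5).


Given values:
  L = 90.6 dBA, T = 1.8 hours
Formula: T_allowed = 8 / 2^((L - 90) / 5)
Compute exponent: (90.6 - 90) / 5 = 0.12
Compute 2^(0.12) = 1.086735
T_allowed = 8 / 1.086735 = 7.3615 hours
Dose = (T / T_allowed) * 100
Dose = (1.8 / 7.3615) * 100 = 24.45

24.45 %


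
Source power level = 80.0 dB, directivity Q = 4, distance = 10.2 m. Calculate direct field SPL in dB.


Given values:
  Lw = 80.0 dB, Q = 4, r = 10.2 m
Formula: SPL = Lw + 10 * log10(Q / (4 * pi * r^2))
Compute 4 * pi * r^2 = 4 * pi * 10.2^2 = 1307.4052
Compute Q / denom = 4 / 1307.4052 = 0.0030595
Compute 10 * log10(0.0030595) = -25.1435
SPL = 80.0 + (-25.1435) = 54.86

54.86 dB


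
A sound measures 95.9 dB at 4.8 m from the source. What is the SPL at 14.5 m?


Given values:
  SPL1 = 95.9 dB, r1 = 4.8 m, r2 = 14.5 m
Formula: SPL2 = SPL1 - 20 * log10(r2 / r1)
Compute ratio: r2 / r1 = 14.5 / 4.8 = 3.0208
Compute log10: log10(3.0208) = 0.480122
Compute drop: 20 * 0.480122 = 9.6024
SPL2 = 95.9 - 9.6024 = 86.3

86.3 dB


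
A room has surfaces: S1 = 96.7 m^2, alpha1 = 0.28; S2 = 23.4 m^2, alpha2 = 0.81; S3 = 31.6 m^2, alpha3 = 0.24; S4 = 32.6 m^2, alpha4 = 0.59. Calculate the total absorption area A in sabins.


Given surfaces:
  Surface 1: 96.7 * 0.28 = 27.076
  Surface 2: 23.4 * 0.81 = 18.954
  Surface 3: 31.6 * 0.24 = 7.584
  Surface 4: 32.6 * 0.59 = 19.234
Formula: A = sum(Si * alpha_i)
A = 27.076 + 18.954 + 7.584 + 19.234
A = 72.85

72.85 sabins


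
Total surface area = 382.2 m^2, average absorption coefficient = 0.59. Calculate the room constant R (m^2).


Given values:
  S = 382.2 m^2, alpha = 0.59
Formula: R = S * alpha / (1 - alpha)
Numerator: 382.2 * 0.59 = 225.498
Denominator: 1 - 0.59 = 0.41
R = 225.498 / 0.41 = 550.0

550.0 m^2


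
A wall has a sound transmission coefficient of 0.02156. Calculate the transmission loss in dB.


Given values:
  tau = 0.02156
Formula: TL = 10 * log10(1 / tau)
Compute 1 / tau = 1 / 0.02156 = 46.3822
Compute log10(46.3822) = 1.666351
TL = 10 * 1.666351 = 16.66

16.66 dB


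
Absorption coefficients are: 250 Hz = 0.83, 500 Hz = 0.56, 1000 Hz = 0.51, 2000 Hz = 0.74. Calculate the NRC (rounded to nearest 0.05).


Given values:
  a_250 = 0.83, a_500 = 0.56
  a_1000 = 0.51, a_2000 = 0.74
Formula: NRC = (a250 + a500 + a1000 + a2000) / 4
Sum = 0.83 + 0.56 + 0.51 + 0.74 = 2.64
NRC = 2.64 / 4 = 0.66
Rounded to nearest 0.05: 0.65

0.65


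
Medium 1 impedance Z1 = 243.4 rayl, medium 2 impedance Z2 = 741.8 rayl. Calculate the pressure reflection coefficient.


Given values:
  Z1 = 243.4 rayl, Z2 = 741.8 rayl
Formula: R = (Z2 - Z1) / (Z2 + Z1)
Numerator: Z2 - Z1 = 741.8 - 243.4 = 498.4
Denominator: Z2 + Z1 = 741.8 + 243.4 = 985.2
R = 498.4 / 985.2 = 0.5059

0.5059


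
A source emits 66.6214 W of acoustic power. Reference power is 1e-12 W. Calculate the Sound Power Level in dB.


Given values:
  W = 66.6214 W
  W_ref = 1e-12 W
Formula: SWL = 10 * log10(W / W_ref)
Compute ratio: W / W_ref = 66621400000000
Compute log10: log10(66621400000000) = 13.823614
Multiply: SWL = 10 * 13.823614 = 138.24

138.24 dB


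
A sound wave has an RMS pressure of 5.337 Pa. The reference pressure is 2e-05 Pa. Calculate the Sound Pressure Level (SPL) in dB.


Given values:
  p = 5.337 Pa
  p_ref = 2e-05 Pa
Formula: SPL = 20 * log10(p / p_ref)
Compute ratio: p / p_ref = 5.337 / 2e-05 = 266850
Compute log10: log10(266850) = 5.426267
Multiply: SPL = 20 * 5.426267 = 108.53

108.53 dB


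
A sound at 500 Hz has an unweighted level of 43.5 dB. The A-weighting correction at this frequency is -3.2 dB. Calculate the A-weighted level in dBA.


Given values:
  SPL = 43.5 dB
  A-weighting at 500 Hz = -3.2 dB
Formula: L_A = SPL + A_weight
L_A = 43.5 + (-3.2)
L_A = 40.3

40.3 dBA


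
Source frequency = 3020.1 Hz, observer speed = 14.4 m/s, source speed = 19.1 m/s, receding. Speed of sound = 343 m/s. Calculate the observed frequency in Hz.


Given values:
  f_s = 3020.1 Hz, v_o = 14.4 m/s, v_s = 19.1 m/s
  Direction: receding
Formula: f_o = f_s * (c - v_o) / (c + v_s)
Numerator: c - v_o = 343 - 14.4 = 328.6
Denominator: c + v_s = 343 + 19.1 = 362.1
f_o = 3020.1 * 328.6 / 362.1 = 2740.69

2740.69 Hz


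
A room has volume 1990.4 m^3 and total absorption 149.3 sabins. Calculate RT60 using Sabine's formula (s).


Given values:
  V = 1990.4 m^3
  A = 149.3 sabins
Formula: RT60 = 0.161 * V / A
Numerator: 0.161 * 1990.4 = 320.4544
RT60 = 320.4544 / 149.3 = 2.146

2.146 s


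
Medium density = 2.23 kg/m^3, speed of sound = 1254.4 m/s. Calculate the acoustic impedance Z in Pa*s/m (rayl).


Given values:
  rho = 2.23 kg/m^3
  c = 1254.4 m/s
Formula: Z = rho * c
Z = 2.23 * 1254.4
Z = 2797.31

2797.31 rayl


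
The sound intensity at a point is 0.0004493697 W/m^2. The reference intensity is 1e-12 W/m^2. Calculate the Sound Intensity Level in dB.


Given values:
  I = 0.0004493697 W/m^2
  I_ref = 1e-12 W/m^2
Formula: SIL = 10 * log10(I / I_ref)
Compute ratio: I / I_ref = 449369700
Compute log10: log10(449369700) = 8.652604
Multiply: SIL = 10 * 8.652604 = 86.53

86.53 dB


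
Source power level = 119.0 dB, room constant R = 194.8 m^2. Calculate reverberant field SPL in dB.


Given values:
  Lw = 119.0 dB, R = 194.8 m^2
Formula: SPL = Lw + 10 * log10(4 / R)
Compute 4 / R = 4 / 194.8 = 0.020534
Compute 10 * log10(0.020534) = -16.8753
SPL = 119.0 + (-16.8753) = 102.12

102.12 dB


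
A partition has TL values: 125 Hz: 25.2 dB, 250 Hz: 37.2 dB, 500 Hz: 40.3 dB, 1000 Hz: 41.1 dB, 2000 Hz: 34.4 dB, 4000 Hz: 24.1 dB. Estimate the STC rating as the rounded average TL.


Given TL values at each frequency:
  125 Hz: 25.2 dB
  250 Hz: 37.2 dB
  500 Hz: 40.3 dB
  1000 Hz: 41.1 dB
  2000 Hz: 34.4 dB
  4000 Hz: 24.1 dB
Formula: STC ~ round(average of TL values)
Sum = 25.2 + 37.2 + 40.3 + 41.1 + 34.4 + 24.1 = 202.3
Average = 202.3 / 6 = 33.72
Rounded: 34

34


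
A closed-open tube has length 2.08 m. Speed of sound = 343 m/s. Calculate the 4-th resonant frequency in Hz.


Given values:
  Tube type: closed-open, L = 2.08 m, c = 343 m/s, n = 4
Formula: f_n = (2n - 1) * c / (4 * L)
Compute 2n - 1 = 2*4 - 1 = 7
Compute 4 * L = 4 * 2.08 = 8.32
f = 7 * 343 / 8.32
f = 288.58

288.58 Hz


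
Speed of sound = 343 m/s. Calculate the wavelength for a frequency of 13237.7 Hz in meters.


Given values:
  c = 343 m/s, f = 13237.7 Hz
Formula: lambda = c / f
lambda = 343 / 13237.7
lambda = 0.0259

0.0259 m


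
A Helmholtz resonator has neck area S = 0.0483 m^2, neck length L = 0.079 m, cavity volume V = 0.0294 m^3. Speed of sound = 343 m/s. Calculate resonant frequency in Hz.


Given values:
  S = 0.0483 m^2, L = 0.079 m, V = 0.0294 m^3, c = 343 m/s
Formula: f = (c / (2*pi)) * sqrt(S / (V * L))
Compute V * L = 0.0294 * 0.079 = 0.0023226
Compute S / (V * L) = 0.0483 / 0.0023226 = 20.7957
Compute sqrt(20.7957) = 4.56023
Compute c / (2*pi) = 343 / 6.283185 = 54.590148
f = 54.590148 * 4.56023 = 248.94

248.94 Hz


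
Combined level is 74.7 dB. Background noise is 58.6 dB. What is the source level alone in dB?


Given values:
  L_total = 74.7 dB, L_bg = 58.6 dB
Formula: L_source = 10 * log10(10^(L_total/10) - 10^(L_bg/10))
Convert to linear:
  10^(74.7/10) = 29512092.2667
  10^(58.6/10) = 724435.9601
Difference: 29512092.2667 - 724435.9601 = 28787656.3066
L_source = 10 * log10(28787656.3066) = 74.59

74.59 dB


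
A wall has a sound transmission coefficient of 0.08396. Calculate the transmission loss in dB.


Given values:
  tau = 0.08396
Formula: TL = 10 * log10(1 / tau)
Compute 1 / tau = 1 / 0.08396 = 11.9104
Compute log10(11.9104) = 1.075926
TL = 10 * 1.075926 = 10.76

10.76 dB


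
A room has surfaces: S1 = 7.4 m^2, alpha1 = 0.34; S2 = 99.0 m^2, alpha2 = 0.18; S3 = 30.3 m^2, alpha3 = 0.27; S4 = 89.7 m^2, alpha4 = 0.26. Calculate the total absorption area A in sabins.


Given surfaces:
  Surface 1: 7.4 * 0.34 = 2.516
  Surface 2: 99.0 * 0.18 = 17.82
  Surface 3: 30.3 * 0.27 = 8.181
  Surface 4: 89.7 * 0.26 = 23.322
Formula: A = sum(Si * alpha_i)
A = 2.516 + 17.82 + 8.181 + 23.322
A = 51.84

51.84 sabins


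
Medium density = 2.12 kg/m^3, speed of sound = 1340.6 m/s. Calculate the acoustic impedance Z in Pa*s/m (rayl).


Given values:
  rho = 2.12 kg/m^3
  c = 1340.6 m/s
Formula: Z = rho * c
Z = 2.12 * 1340.6
Z = 2842.07

2842.07 rayl


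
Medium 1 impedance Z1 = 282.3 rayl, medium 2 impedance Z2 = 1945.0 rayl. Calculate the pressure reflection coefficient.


Given values:
  Z1 = 282.3 rayl, Z2 = 1945.0 rayl
Formula: R = (Z2 - Z1) / (Z2 + Z1)
Numerator: Z2 - Z1 = 1945.0 - 282.3 = 1662.7
Denominator: Z2 + Z1 = 1945.0 + 282.3 = 2227.3
R = 1662.7 / 2227.3 = 0.7465

0.7465


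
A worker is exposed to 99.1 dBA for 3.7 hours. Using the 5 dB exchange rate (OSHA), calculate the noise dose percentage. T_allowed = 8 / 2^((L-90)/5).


Given values:
  L = 99.1 dBA, T = 3.7 hours
Formula: T_allowed = 8 / 2^((L - 90) / 5)
Compute exponent: (99.1 - 90) / 5 = 1.82
Compute 2^(1.82) = 3.530812
T_allowed = 8 / 3.530812 = 2.265768 hours
Dose = (T / T_allowed) * 100
Dose = (3.7 / 2.265768) * 100 = 163.3

163.3 %


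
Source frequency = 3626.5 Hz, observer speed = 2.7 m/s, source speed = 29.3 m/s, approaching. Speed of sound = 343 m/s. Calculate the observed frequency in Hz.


Given values:
  f_s = 3626.5 Hz, v_o = 2.7 m/s, v_s = 29.3 m/s
  Direction: approaching
Formula: f_o = f_s * (c + v_o) / (c - v_s)
Numerator: c + v_o = 343 + 2.7 = 345.7
Denominator: c - v_s = 343 - 29.3 = 313.7
f_o = 3626.5 * 345.7 / 313.7 = 3996.43

3996.43 Hz


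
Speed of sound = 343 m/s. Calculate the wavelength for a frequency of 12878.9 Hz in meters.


Given values:
  c = 343 m/s, f = 12878.9 Hz
Formula: lambda = c / f
lambda = 343 / 12878.9
lambda = 0.0266

0.0266 m


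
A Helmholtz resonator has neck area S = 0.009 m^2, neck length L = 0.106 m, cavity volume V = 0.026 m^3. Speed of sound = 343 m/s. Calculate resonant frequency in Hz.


Given values:
  S = 0.009 m^2, L = 0.106 m, V = 0.026 m^3, c = 343 m/s
Formula: f = (c / (2*pi)) * sqrt(S / (V * L))
Compute V * L = 0.026 * 0.106 = 0.002756
Compute S / (V * L) = 0.009 / 0.002756 = 3.2656
Compute sqrt(3.2656) = 1.807097
Compute c / (2*pi) = 343 / 6.283185 = 54.590148
f = 54.590148 * 1.807097 = 98.65

98.65 Hz


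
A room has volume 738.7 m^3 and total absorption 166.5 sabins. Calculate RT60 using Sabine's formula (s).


Given values:
  V = 738.7 m^3
  A = 166.5 sabins
Formula: RT60 = 0.161 * V / A
Numerator: 0.161 * 738.7 = 118.9307
RT60 = 118.9307 / 166.5 = 0.714

0.714 s


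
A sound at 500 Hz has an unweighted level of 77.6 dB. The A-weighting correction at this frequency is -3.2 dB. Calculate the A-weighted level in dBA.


Given values:
  SPL = 77.6 dB
  A-weighting at 500 Hz = -3.2 dB
Formula: L_A = SPL + A_weight
L_A = 77.6 + (-3.2)
L_A = 74.4

74.4 dBA


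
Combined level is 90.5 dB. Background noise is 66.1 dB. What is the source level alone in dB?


Given values:
  L_total = 90.5 dB, L_bg = 66.1 dB
Formula: L_source = 10 * log10(10^(L_total/10) - 10^(L_bg/10))
Convert to linear:
  10^(90.5/10) = 1122018454.302
  10^(66.1/10) = 4073802.778
Difference: 1122018454.302 - 4073802.778 = 1117944651.524
L_source = 10 * log10(1117944651.524) = 90.48

90.48 dB


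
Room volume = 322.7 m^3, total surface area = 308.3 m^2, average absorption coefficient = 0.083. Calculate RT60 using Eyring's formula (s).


Given values:
  V = 322.7 m^3, S = 308.3 m^2, alpha = 0.083
Formula: RT60 = 0.161 * V / (-S * ln(1 - alpha))
Compute ln(1 - 0.083) = ln(0.917) = -0.086648
Denominator: -308.3 * -0.086648 = 26.7136
Numerator: 0.161 * 322.7 = 51.9547
RT60 = 51.9547 / 26.7136 = 1.945

1.945 s


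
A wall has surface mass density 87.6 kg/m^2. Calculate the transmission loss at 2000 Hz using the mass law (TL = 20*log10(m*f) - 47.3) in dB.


Given values:
  m = 87.6 kg/m^2, f = 2000 Hz
Formula: TL = 20 * log10(m * f) - 47.3
Compute m * f = 87.6 * 2000 = 175200.0
Compute log10(175200.0) = 5.243534
Compute 20 * 5.243534 = 104.8707
TL = 104.8707 - 47.3 = 57.57

57.57 dB


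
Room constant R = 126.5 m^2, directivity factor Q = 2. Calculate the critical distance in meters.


Given values:
  R = 126.5 m^2, Q = 2
Formula: d_c = 0.141 * sqrt(Q * R)
Compute Q * R = 2 * 126.5 = 253.0
Compute sqrt(253.0) = 15.906
d_c = 0.141 * 15.906 = 2.243

2.243 m


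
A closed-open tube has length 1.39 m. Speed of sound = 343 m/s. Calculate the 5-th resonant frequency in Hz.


Given values:
  Tube type: closed-open, L = 1.39 m, c = 343 m/s, n = 5
Formula: f_n = (2n - 1) * c / (4 * L)
Compute 2n - 1 = 2*5 - 1 = 9
Compute 4 * L = 4 * 1.39 = 5.56
f = 9 * 343 / 5.56
f = 555.22

555.22 Hz


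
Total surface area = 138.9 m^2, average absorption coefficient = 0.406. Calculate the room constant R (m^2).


Given values:
  S = 138.9 m^2, alpha = 0.406
Formula: R = S * alpha / (1 - alpha)
Numerator: 138.9 * 0.406 = 56.3934
Denominator: 1 - 0.406 = 0.594
R = 56.3934 / 0.594 = 94.94

94.94 m^2


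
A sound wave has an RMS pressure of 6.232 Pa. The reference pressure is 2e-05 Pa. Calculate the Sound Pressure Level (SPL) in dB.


Given values:
  p = 6.232 Pa
  p_ref = 2e-05 Pa
Formula: SPL = 20 * log10(p / p_ref)
Compute ratio: p / p_ref = 6.232 / 2e-05 = 311600
Compute log10: log10(311600) = 5.493597
Multiply: SPL = 20 * 5.493597 = 109.87

109.87 dB


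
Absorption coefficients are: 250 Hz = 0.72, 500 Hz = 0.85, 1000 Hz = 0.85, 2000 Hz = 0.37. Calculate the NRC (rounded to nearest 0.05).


Given values:
  a_250 = 0.72, a_500 = 0.85
  a_1000 = 0.85, a_2000 = 0.37
Formula: NRC = (a250 + a500 + a1000 + a2000) / 4
Sum = 0.72 + 0.85 + 0.85 + 0.37 = 2.79
NRC = 2.79 / 4 = 0.6975
Rounded to nearest 0.05: 0.7

0.7


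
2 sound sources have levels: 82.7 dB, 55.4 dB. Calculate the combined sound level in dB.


Formula: L_total = 10 * log10( sum(10^(Li/10)) )
  Source 1: 10^(82.7/10) = 186208713.6663
  Source 2: 10^(55.4/10) = 346736.8505
Sum of linear values = 186555450.5168
L_total = 10 * log10(186555450.5168) = 82.71

82.71 dB


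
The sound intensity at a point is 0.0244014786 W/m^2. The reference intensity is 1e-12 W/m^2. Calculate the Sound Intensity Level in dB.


Given values:
  I = 0.0244014786 W/m^2
  I_ref = 1e-12 W/m^2
Formula: SIL = 10 * log10(I / I_ref)
Compute ratio: I / I_ref = 24401478600
Compute log10: log10(24401478600) = 10.387416
Multiply: SIL = 10 * 10.387416 = 103.87

103.87 dB


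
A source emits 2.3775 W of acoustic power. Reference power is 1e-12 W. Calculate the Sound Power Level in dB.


Given values:
  W = 2.3775 W
  W_ref = 1e-12 W
Formula: SWL = 10 * log10(W / W_ref)
Compute ratio: W / W_ref = 2377500000000
Compute log10: log10(2377500000000) = 12.376121
Multiply: SWL = 10 * 12.376121 = 123.76

123.76 dB


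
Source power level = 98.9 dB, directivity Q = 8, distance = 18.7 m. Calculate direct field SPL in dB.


Given values:
  Lw = 98.9 dB, Q = 8, r = 18.7 m
Formula: SPL = Lw + 10 * log10(Q / (4 * pi * r^2))
Compute 4 * pi * r^2 = 4 * pi * 18.7^2 = 4394.3341
Compute Q / denom = 8 / 4394.3341 = 0.00182053
Compute 10 * log10(0.00182053) = -27.398
SPL = 98.9 + (-27.398) = 71.5

71.5 dB


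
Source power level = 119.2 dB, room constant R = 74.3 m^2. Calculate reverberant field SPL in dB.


Given values:
  Lw = 119.2 dB, R = 74.3 m^2
Formula: SPL = Lw + 10 * log10(4 / R)
Compute 4 / R = 4 / 74.3 = 0.053836
Compute 10 * log10(0.053836) = -12.6893
SPL = 119.2 + (-12.6893) = 106.51

106.51 dB


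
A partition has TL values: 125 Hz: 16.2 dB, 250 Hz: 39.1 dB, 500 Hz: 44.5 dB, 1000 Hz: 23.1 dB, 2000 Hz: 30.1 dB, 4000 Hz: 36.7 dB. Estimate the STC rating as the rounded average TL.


Given TL values at each frequency:
  125 Hz: 16.2 dB
  250 Hz: 39.1 dB
  500 Hz: 44.5 dB
  1000 Hz: 23.1 dB
  2000 Hz: 30.1 dB
  4000 Hz: 36.7 dB
Formula: STC ~ round(average of TL values)
Sum = 16.2 + 39.1 + 44.5 + 23.1 + 30.1 + 36.7 = 189.7
Average = 189.7 / 6 = 31.62
Rounded: 32

32


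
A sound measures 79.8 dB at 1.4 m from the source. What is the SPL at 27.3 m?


Given values:
  SPL1 = 79.8 dB, r1 = 1.4 m, r2 = 27.3 m
Formula: SPL2 = SPL1 - 20 * log10(r2 / r1)
Compute ratio: r2 / r1 = 27.3 / 1.4 = 19.5
Compute log10: log10(19.5) = 1.290035
Compute drop: 20 * 1.290035 = 25.8007
SPL2 = 79.8 - 25.8007 = 54.0

54.0 dB


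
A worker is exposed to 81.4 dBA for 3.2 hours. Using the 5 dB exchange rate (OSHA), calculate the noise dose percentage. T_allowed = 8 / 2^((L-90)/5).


Given values:
  L = 81.4 dBA, T = 3.2 hours
Formula: T_allowed = 8 / 2^((L - 90) / 5)
Compute exponent: (81.4 - 90) / 5 = -1.72
Compute 2^(-1.72) = 0.303549
T_allowed = 8 / 0.303549 = 26.354888 hours
Dose = (T / T_allowed) * 100
Dose = (3.2 / 26.354888) * 100 = 12.14

12.14 %


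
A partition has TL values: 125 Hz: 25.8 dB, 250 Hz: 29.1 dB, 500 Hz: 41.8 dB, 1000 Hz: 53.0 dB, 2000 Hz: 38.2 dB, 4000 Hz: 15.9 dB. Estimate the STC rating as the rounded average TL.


Given TL values at each frequency:
  125 Hz: 25.8 dB
  250 Hz: 29.1 dB
  500 Hz: 41.8 dB
  1000 Hz: 53.0 dB
  2000 Hz: 38.2 dB
  4000 Hz: 15.9 dB
Formula: STC ~ round(average of TL values)
Sum = 25.8 + 29.1 + 41.8 + 53.0 + 38.2 + 15.9 = 203.8
Average = 203.8 / 6 = 33.97
Rounded: 34

34


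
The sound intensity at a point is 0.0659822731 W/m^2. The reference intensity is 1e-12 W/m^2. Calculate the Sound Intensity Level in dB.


Given values:
  I = 0.0659822731 W/m^2
  I_ref = 1e-12 W/m^2
Formula: SIL = 10 * log10(I / I_ref)
Compute ratio: I / I_ref = 65982273100
Compute log10: log10(65982273100) = 10.819427
Multiply: SIL = 10 * 10.819427 = 108.19

108.19 dB


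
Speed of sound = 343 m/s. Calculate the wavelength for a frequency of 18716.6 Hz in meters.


Given values:
  c = 343 m/s, f = 18716.6 Hz
Formula: lambda = c / f
lambda = 343 / 18716.6
lambda = 0.0183

0.0183 m


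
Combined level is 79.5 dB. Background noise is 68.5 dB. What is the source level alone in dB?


Given values:
  L_total = 79.5 dB, L_bg = 68.5 dB
Formula: L_source = 10 * log10(10^(L_total/10) - 10^(L_bg/10))
Convert to linear:
  10^(79.5/10) = 89125093.8134
  10^(68.5/10) = 7079457.8438
Difference: 89125093.8134 - 7079457.8438 = 82045635.9696
L_source = 10 * log10(82045635.9696) = 79.14

79.14 dB


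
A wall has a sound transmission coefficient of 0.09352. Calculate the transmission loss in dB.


Given values:
  tau = 0.09352
Formula: TL = 10 * log10(1 / tau)
Compute 1 / tau = 1 / 0.09352 = 10.6929
Compute log10(10.6929) = 1.029096
TL = 10 * 1.029096 = 10.29

10.29 dB


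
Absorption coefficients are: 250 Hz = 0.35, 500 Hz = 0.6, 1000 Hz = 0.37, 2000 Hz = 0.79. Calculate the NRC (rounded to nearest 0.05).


Given values:
  a_250 = 0.35, a_500 = 0.6
  a_1000 = 0.37, a_2000 = 0.79
Formula: NRC = (a250 + a500 + a1000 + a2000) / 4
Sum = 0.35 + 0.6 + 0.37 + 0.79 = 2.11
NRC = 2.11 / 4 = 0.5275
Rounded to nearest 0.05: 0.55

0.55


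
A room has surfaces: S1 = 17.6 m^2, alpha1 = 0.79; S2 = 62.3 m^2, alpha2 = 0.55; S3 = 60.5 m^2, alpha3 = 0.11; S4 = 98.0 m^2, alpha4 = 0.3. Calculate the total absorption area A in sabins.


Given surfaces:
  Surface 1: 17.6 * 0.79 = 13.904
  Surface 2: 62.3 * 0.55 = 34.265
  Surface 3: 60.5 * 0.11 = 6.655
  Surface 4: 98.0 * 0.3 = 29.4
Formula: A = sum(Si * alpha_i)
A = 13.904 + 34.265 + 6.655 + 29.4
A = 84.22

84.22 sabins


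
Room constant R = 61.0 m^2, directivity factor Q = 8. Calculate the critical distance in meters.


Given values:
  R = 61.0 m^2, Q = 8
Formula: d_c = 0.141 * sqrt(Q * R)
Compute Q * R = 8 * 61.0 = 488.0
Compute sqrt(488.0) = 22.0907
d_c = 0.141 * 22.0907 = 3.115

3.115 m


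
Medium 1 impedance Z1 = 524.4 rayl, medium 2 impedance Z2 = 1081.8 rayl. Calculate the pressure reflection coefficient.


Given values:
  Z1 = 524.4 rayl, Z2 = 1081.8 rayl
Formula: R = (Z2 - Z1) / (Z2 + Z1)
Numerator: Z2 - Z1 = 1081.8 - 524.4 = 557.4
Denominator: Z2 + Z1 = 1081.8 + 524.4 = 1606.2
R = 557.4 / 1606.2 = 0.347

0.347


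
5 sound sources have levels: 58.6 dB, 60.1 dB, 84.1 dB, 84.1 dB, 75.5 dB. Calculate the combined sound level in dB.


Formula: L_total = 10 * log10( sum(10^(Li/10)) )
  Source 1: 10^(58.6/10) = 724435.9601
  Source 2: 10^(60.1/10) = 1023292.9923
  Source 3: 10^(84.1/10) = 257039578.2769
  Source 4: 10^(84.1/10) = 257039578.2769
  Source 5: 10^(75.5/10) = 35481338.9234
Sum of linear values = 551308224.4296
L_total = 10 * log10(551308224.4296) = 87.41

87.41 dB


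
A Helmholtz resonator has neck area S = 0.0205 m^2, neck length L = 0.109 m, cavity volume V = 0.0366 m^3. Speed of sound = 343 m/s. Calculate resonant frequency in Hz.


Given values:
  S = 0.0205 m^2, L = 0.109 m, V = 0.0366 m^3, c = 343 m/s
Formula: f = (c / (2*pi)) * sqrt(S / (V * L))
Compute V * L = 0.0366 * 0.109 = 0.0039894
Compute S / (V * L) = 0.0205 / 0.0039894 = 5.1386
Compute sqrt(5.1386) = 2.266848
Compute c / (2*pi) = 343 / 6.283185 = 54.590148
f = 54.590148 * 2.266848 = 123.75

123.75 Hz


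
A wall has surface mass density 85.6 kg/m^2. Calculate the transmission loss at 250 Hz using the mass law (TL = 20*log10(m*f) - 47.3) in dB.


Given values:
  m = 85.6 kg/m^2, f = 250 Hz
Formula: TL = 20 * log10(m * f) - 47.3
Compute m * f = 85.6 * 250 = 21400.0
Compute log10(21400.0) = 4.330414
Compute 20 * 4.330414 = 86.6083
TL = 86.6083 - 47.3 = 39.31

39.31 dB


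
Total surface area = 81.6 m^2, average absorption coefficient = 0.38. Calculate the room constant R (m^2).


Given values:
  S = 81.6 m^2, alpha = 0.38
Formula: R = S * alpha / (1 - alpha)
Numerator: 81.6 * 0.38 = 31.008
Denominator: 1 - 0.38 = 0.62
R = 31.008 / 0.62 = 50.01

50.01 m^2


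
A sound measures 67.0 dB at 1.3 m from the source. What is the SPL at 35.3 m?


Given values:
  SPL1 = 67.0 dB, r1 = 1.3 m, r2 = 35.3 m
Formula: SPL2 = SPL1 - 20 * log10(r2 / r1)
Compute ratio: r2 / r1 = 35.3 / 1.3 = 27.1538
Compute log10: log10(27.1538) = 1.433831
Compute drop: 20 * 1.433831 = 28.6766
SPL2 = 67.0 - 28.6766 = 38.32

38.32 dB


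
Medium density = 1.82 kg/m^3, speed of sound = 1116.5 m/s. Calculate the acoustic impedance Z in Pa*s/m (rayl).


Given values:
  rho = 1.82 kg/m^3
  c = 1116.5 m/s
Formula: Z = rho * c
Z = 1.82 * 1116.5
Z = 2032.03

2032.03 rayl


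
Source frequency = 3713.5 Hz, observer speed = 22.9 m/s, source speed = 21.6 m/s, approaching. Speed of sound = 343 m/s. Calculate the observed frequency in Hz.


Given values:
  f_s = 3713.5 Hz, v_o = 22.9 m/s, v_s = 21.6 m/s
  Direction: approaching
Formula: f_o = f_s * (c + v_o) / (c - v_s)
Numerator: c + v_o = 343 + 22.9 = 365.9
Denominator: c - v_s = 343 - 21.6 = 321.4
f_o = 3713.5 * 365.9 / 321.4 = 4227.66

4227.66 Hz


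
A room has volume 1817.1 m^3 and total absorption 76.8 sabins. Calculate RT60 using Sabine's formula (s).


Given values:
  V = 1817.1 m^3
  A = 76.8 sabins
Formula: RT60 = 0.161 * V / A
Numerator: 0.161 * 1817.1 = 292.5531
RT60 = 292.5531 / 76.8 = 3.809

3.809 s


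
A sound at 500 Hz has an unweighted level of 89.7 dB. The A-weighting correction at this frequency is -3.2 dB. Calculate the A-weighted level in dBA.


Given values:
  SPL = 89.7 dB
  A-weighting at 500 Hz = -3.2 dB
Formula: L_A = SPL + A_weight
L_A = 89.7 + (-3.2)
L_A = 86.5

86.5 dBA


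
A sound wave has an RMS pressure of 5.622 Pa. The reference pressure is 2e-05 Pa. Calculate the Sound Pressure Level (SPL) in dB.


Given values:
  p = 5.622 Pa
  p_ref = 2e-05 Pa
Formula: SPL = 20 * log10(p / p_ref)
Compute ratio: p / p_ref = 5.622 / 2e-05 = 281100
Compute log10: log10(281100) = 5.448861
Multiply: SPL = 20 * 5.448861 = 108.98

108.98 dB


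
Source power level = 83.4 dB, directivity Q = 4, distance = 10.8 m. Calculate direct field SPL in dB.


Given values:
  Lw = 83.4 dB, Q = 4, r = 10.8 m
Formula: SPL = Lw + 10 * log10(Q / (4 * pi * r^2))
Compute 4 * pi * r^2 = 4 * pi * 10.8^2 = 1465.7415
Compute Q / denom = 4 / 1465.7415 = 0.00272899
Compute 10 * log10(0.00272899) = -25.64
SPL = 83.4 + (-25.64) = 57.76

57.76 dB


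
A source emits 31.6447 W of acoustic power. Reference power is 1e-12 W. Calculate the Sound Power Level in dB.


Given values:
  W = 31.6447 W
  W_ref = 1e-12 W
Formula: SWL = 10 * log10(W / W_ref)
Compute ratio: W / W_ref = 31644700000000
Compute log10: log10(31644700000000) = 13.500301
Multiply: SWL = 10 * 13.500301 = 135.0

135.0 dB


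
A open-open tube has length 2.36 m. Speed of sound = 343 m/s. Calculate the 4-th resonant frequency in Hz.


Given values:
  Tube type: open-open, L = 2.36 m, c = 343 m/s, n = 4
Formula: f_n = n * c / (2 * L)
Compute 2 * L = 2 * 2.36 = 4.72
f = 4 * 343 / 4.72
f = 290.68

290.68 Hz


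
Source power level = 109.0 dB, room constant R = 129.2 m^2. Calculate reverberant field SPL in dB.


Given values:
  Lw = 109.0 dB, R = 129.2 m^2
Formula: SPL = Lw + 10 * log10(4 / R)
Compute 4 / R = 4 / 129.2 = 0.03096
Compute 10 * log10(0.03096) = -15.092
SPL = 109.0 + (-15.092) = 93.91

93.91 dB


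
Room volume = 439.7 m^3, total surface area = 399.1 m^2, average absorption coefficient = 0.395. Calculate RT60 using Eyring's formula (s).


Given values:
  V = 439.7 m^3, S = 399.1 m^2, alpha = 0.395
Formula: RT60 = 0.161 * V / (-S * ln(1 - alpha))
Compute ln(1 - 0.395) = ln(0.605) = -0.502527
Denominator: -399.1 * -0.502527 = 200.5585
Numerator: 0.161 * 439.7 = 70.7917
RT60 = 70.7917 / 200.5585 = 0.353

0.353 s


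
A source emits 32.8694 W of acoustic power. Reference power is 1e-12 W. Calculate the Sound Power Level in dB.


Given values:
  W = 32.8694 W
  W_ref = 1e-12 W
Formula: SWL = 10 * log10(W / W_ref)
Compute ratio: W / W_ref = 32869400000000
Compute log10: log10(32869400000000) = 13.516792
Multiply: SWL = 10 * 13.516792 = 135.17

135.17 dB


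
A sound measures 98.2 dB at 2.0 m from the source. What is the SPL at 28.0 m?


Given values:
  SPL1 = 98.2 dB, r1 = 2.0 m, r2 = 28.0 m
Formula: SPL2 = SPL1 - 20 * log10(r2 / r1)
Compute ratio: r2 / r1 = 28.0 / 2.0 = 14.0
Compute log10: log10(14.0) = 1.146128
Compute drop: 20 * 1.146128 = 22.9226
SPL2 = 98.2 - 22.9226 = 75.28

75.28 dB


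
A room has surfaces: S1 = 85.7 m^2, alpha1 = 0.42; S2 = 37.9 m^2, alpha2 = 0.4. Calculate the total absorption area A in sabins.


Given surfaces:
  Surface 1: 85.7 * 0.42 = 35.994
  Surface 2: 37.9 * 0.4 = 15.16
Formula: A = sum(Si * alpha_i)
A = 35.994 + 15.16
A = 51.15

51.15 sabins


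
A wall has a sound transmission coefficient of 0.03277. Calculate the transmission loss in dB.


Given values:
  tau = 0.03277
Formula: TL = 10 * log10(1 / tau)
Compute 1 / tau = 1 / 0.03277 = 30.5157
Compute log10(30.5157) = 1.484523
TL = 10 * 1.484523 = 14.85

14.85 dB


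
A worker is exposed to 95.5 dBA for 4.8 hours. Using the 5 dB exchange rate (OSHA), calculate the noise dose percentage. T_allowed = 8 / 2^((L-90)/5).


Given values:
  L = 95.5 dBA, T = 4.8 hours
Formula: T_allowed = 8 / 2^((L - 90) / 5)
Compute exponent: (95.5 - 90) / 5 = 1.1
Compute 2^(1.1) = 2.143547
T_allowed = 8 / 2.143547 = 3.732132 hours
Dose = (T / T_allowed) * 100
Dose = (4.8 / 3.732132) * 100 = 128.61

128.61 %


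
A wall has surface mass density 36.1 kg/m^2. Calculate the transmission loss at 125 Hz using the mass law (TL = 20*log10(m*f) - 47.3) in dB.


Given values:
  m = 36.1 kg/m^2, f = 125 Hz
Formula: TL = 20 * log10(m * f) - 47.3
Compute m * f = 36.1 * 125 = 4512.5
Compute log10(4512.5) = 3.654417
Compute 20 * 3.654417 = 73.0883
TL = 73.0883 - 47.3 = 25.79

25.79 dB


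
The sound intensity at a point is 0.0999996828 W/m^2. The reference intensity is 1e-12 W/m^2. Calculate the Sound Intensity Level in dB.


Given values:
  I = 0.0999996828 W/m^2
  I_ref = 1e-12 W/m^2
Formula: SIL = 10 * log10(I / I_ref)
Compute ratio: I / I_ref = 99999682800
Compute log10: log10(99999682800) = 10.999999
Multiply: SIL = 10 * 10.999999 = 110.0

110.0 dB


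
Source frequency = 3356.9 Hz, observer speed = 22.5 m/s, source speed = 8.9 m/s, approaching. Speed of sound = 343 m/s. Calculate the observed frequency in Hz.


Given values:
  f_s = 3356.9 Hz, v_o = 22.5 m/s, v_s = 8.9 m/s
  Direction: approaching
Formula: f_o = f_s * (c + v_o) / (c - v_s)
Numerator: c + v_o = 343 + 22.5 = 365.5
Denominator: c - v_s = 343 - 8.9 = 334.1
f_o = 3356.9 * 365.5 / 334.1 = 3672.39

3672.39 Hz


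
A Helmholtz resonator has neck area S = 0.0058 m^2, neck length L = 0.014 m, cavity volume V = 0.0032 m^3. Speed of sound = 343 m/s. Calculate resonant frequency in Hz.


Given values:
  S = 0.0058 m^2, L = 0.014 m, V = 0.0032 m^3, c = 343 m/s
Formula: f = (c / (2*pi)) * sqrt(S / (V * L))
Compute V * L = 0.0032 * 0.014 = 4.48e-05
Compute S / (V * L) = 0.0058 / 4.48e-05 = 129.4643
Compute sqrt(129.4643) = 11.378238
Compute c / (2*pi) = 343 / 6.283185 = 54.590148
f = 54.590148 * 11.378238 = 621.14

621.14 Hz


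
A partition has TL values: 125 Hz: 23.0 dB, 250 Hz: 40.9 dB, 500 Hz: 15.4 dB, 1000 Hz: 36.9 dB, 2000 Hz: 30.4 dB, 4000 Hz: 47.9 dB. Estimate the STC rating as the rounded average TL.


Given TL values at each frequency:
  125 Hz: 23.0 dB
  250 Hz: 40.9 dB
  500 Hz: 15.4 dB
  1000 Hz: 36.9 dB
  2000 Hz: 30.4 dB
  4000 Hz: 47.9 dB
Formula: STC ~ round(average of TL values)
Sum = 23.0 + 40.9 + 15.4 + 36.9 + 30.4 + 47.9 = 194.5
Average = 194.5 / 6 = 32.42
Rounded: 32

32


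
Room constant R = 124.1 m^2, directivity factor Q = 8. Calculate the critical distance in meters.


Given values:
  R = 124.1 m^2, Q = 8
Formula: d_c = 0.141 * sqrt(Q * R)
Compute Q * R = 8 * 124.1 = 992.8
Compute sqrt(992.8) = 31.5087
d_c = 0.141 * 31.5087 = 4.443

4.443 m


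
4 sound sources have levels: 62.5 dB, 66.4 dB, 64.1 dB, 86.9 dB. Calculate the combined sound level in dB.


Formula: L_total = 10 * log10( sum(10^(Li/10)) )
  Source 1: 10^(62.5/10) = 1778279.41
  Source 2: 10^(66.4/10) = 4365158.3224
  Source 3: 10^(64.1/10) = 2570395.7828
  Source 4: 10^(86.9/10) = 489778819.3684
Sum of linear values = 498492652.8836
L_total = 10 * log10(498492652.8836) = 86.98

86.98 dB


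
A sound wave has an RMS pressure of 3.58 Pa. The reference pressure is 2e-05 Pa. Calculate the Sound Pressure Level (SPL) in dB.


Given values:
  p = 3.58 Pa
  p_ref = 2e-05 Pa
Formula: SPL = 20 * log10(p / p_ref)
Compute ratio: p / p_ref = 3.58 / 2e-05 = 179000
Compute log10: log10(179000) = 5.252853
Multiply: SPL = 20 * 5.252853 = 105.06

105.06 dB


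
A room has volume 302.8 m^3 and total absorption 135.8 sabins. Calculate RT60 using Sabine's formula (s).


Given values:
  V = 302.8 m^3
  A = 135.8 sabins
Formula: RT60 = 0.161 * V / A
Numerator: 0.161 * 302.8 = 48.7508
RT60 = 48.7508 / 135.8 = 0.359

0.359 s


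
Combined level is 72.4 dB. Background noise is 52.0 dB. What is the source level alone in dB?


Given values:
  L_total = 72.4 dB, L_bg = 52.0 dB
Formula: L_source = 10 * log10(10^(L_total/10) - 10^(L_bg/10))
Convert to linear:
  10^(72.4/10) = 17378008.2875
  10^(52.0/10) = 158489.3192
Difference: 17378008.2875 - 158489.3192 = 17219518.9683
L_source = 10 * log10(17219518.9683) = 72.36

72.36 dB


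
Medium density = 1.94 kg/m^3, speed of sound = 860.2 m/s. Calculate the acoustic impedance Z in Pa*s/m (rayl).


Given values:
  rho = 1.94 kg/m^3
  c = 860.2 m/s
Formula: Z = rho * c
Z = 1.94 * 860.2
Z = 1668.79

1668.79 rayl


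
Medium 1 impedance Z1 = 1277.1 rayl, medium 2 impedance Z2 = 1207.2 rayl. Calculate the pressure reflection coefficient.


Given values:
  Z1 = 1277.1 rayl, Z2 = 1207.2 rayl
Formula: R = (Z2 - Z1) / (Z2 + Z1)
Numerator: Z2 - Z1 = 1207.2 - 1277.1 = -69.9
Denominator: Z2 + Z1 = 1207.2 + 1277.1 = 2484.3
R = -69.9 / 2484.3 = -0.0281

-0.0281


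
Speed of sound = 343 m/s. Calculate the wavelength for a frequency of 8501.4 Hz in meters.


Given values:
  c = 343 m/s, f = 8501.4 Hz
Formula: lambda = c / f
lambda = 343 / 8501.4
lambda = 0.0403

0.0403 m


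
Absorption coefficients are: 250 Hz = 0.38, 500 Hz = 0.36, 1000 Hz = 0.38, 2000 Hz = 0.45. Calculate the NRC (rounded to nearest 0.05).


Given values:
  a_250 = 0.38, a_500 = 0.36
  a_1000 = 0.38, a_2000 = 0.45
Formula: NRC = (a250 + a500 + a1000 + a2000) / 4
Sum = 0.38 + 0.36 + 0.38 + 0.45 = 1.57
NRC = 1.57 / 4 = 0.3925
Rounded to nearest 0.05: 0.4

0.4


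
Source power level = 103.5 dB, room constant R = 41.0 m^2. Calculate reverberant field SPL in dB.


Given values:
  Lw = 103.5 dB, R = 41.0 m^2
Formula: SPL = Lw + 10 * log10(4 / R)
Compute 4 / R = 4 / 41.0 = 0.097561
Compute 10 * log10(0.097561) = -10.1072
SPL = 103.5 + (-10.1072) = 93.39

93.39 dB


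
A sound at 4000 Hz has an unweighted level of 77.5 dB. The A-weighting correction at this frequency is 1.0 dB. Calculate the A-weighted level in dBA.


Given values:
  SPL = 77.5 dB
  A-weighting at 4000 Hz = 1.0 dB
Formula: L_A = SPL + A_weight
L_A = 77.5 + (1.0)
L_A = 78.5

78.5 dBA


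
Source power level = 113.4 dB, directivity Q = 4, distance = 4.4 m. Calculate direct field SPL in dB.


Given values:
  Lw = 113.4 dB, Q = 4, r = 4.4 m
Formula: SPL = Lw + 10 * log10(Q / (4 * pi * r^2))
Compute 4 * pi * r^2 = 4 * pi * 4.4^2 = 243.2849
Compute Q / denom = 4 / 243.2849 = 0.01644163
Compute 10 * log10(0.01644163) = -17.8406
SPL = 113.4 + (-17.8406) = 95.56

95.56 dB


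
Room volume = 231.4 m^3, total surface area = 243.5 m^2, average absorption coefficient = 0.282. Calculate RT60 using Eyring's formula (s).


Given values:
  V = 231.4 m^3, S = 243.5 m^2, alpha = 0.282
Formula: RT60 = 0.161 * V / (-S * ln(1 - alpha))
Compute ln(1 - 0.282) = ln(0.718) = -0.331286
Denominator: -243.5 * -0.331286 = 80.6681
Numerator: 0.161 * 231.4 = 37.2554
RT60 = 37.2554 / 80.6681 = 0.462

0.462 s


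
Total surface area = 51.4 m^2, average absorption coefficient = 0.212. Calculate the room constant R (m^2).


Given values:
  S = 51.4 m^2, alpha = 0.212
Formula: R = S * alpha / (1 - alpha)
Numerator: 51.4 * 0.212 = 10.8968
Denominator: 1 - 0.212 = 0.788
R = 10.8968 / 0.788 = 13.83

13.83 m^2


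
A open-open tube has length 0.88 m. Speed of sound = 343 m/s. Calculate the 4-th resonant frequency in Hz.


Given values:
  Tube type: open-open, L = 0.88 m, c = 343 m/s, n = 4
Formula: f_n = n * c / (2 * L)
Compute 2 * L = 2 * 0.88 = 1.76
f = 4 * 343 / 1.76
f = 779.55

779.55 Hz


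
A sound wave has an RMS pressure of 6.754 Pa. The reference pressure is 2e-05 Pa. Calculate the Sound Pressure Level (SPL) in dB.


Given values:
  p = 6.754 Pa
  p_ref = 2e-05 Pa
Formula: SPL = 20 * log10(p / p_ref)
Compute ratio: p / p_ref = 6.754 / 2e-05 = 337700
Compute log10: log10(337700) = 5.528531
Multiply: SPL = 20 * 5.528531 = 110.57

110.57 dB


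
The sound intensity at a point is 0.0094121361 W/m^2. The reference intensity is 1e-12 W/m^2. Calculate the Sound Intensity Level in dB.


Given values:
  I = 0.0094121361 W/m^2
  I_ref = 1e-12 W/m^2
Formula: SIL = 10 * log10(I / I_ref)
Compute ratio: I / I_ref = 9412136100
Compute log10: log10(9412136100) = 9.973688
Multiply: SIL = 10 * 9.973688 = 99.74

99.74 dB


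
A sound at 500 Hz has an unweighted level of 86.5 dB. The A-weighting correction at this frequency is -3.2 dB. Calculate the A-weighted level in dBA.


Given values:
  SPL = 86.5 dB
  A-weighting at 500 Hz = -3.2 dB
Formula: L_A = SPL + A_weight
L_A = 86.5 + (-3.2)
L_A = 83.3

83.3 dBA


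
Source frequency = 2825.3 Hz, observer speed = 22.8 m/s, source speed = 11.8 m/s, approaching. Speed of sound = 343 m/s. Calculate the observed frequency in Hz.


Given values:
  f_s = 2825.3 Hz, v_o = 22.8 m/s, v_s = 11.8 m/s
  Direction: approaching
Formula: f_o = f_s * (c + v_o) / (c - v_s)
Numerator: c + v_o = 343 + 22.8 = 365.8
Denominator: c - v_s = 343 - 11.8 = 331.2
f_o = 2825.3 * 365.8 / 331.2 = 3120.46

3120.46 Hz


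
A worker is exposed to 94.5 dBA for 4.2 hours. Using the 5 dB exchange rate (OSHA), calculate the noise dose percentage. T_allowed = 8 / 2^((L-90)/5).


Given values:
  L = 94.5 dBA, T = 4.2 hours
Formula: T_allowed = 8 / 2^((L - 90) / 5)
Compute exponent: (94.5 - 90) / 5 = 0.9
Compute 2^(0.9) = 1.866066
T_allowed = 8 / 1.866066 = 4.287094 hours
Dose = (T / T_allowed) * 100
Dose = (4.2 / 4.287094) * 100 = 97.97

97.97 %


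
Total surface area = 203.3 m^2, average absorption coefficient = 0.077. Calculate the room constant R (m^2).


Given values:
  S = 203.3 m^2, alpha = 0.077
Formula: R = S * alpha / (1 - alpha)
Numerator: 203.3 * 0.077 = 15.6541
Denominator: 1 - 0.077 = 0.923
R = 15.6541 / 0.923 = 16.96

16.96 m^2


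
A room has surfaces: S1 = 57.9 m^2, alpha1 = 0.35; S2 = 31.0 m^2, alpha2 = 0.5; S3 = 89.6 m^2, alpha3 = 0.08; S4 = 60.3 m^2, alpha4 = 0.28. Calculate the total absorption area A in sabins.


Given surfaces:
  Surface 1: 57.9 * 0.35 = 20.265
  Surface 2: 31.0 * 0.5 = 15.5
  Surface 3: 89.6 * 0.08 = 7.168
  Surface 4: 60.3 * 0.28 = 16.884
Formula: A = sum(Si * alpha_i)
A = 20.265 + 15.5 + 7.168 + 16.884
A = 59.82

59.82 sabins


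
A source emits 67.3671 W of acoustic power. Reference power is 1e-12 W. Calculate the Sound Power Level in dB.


Given values:
  W = 67.3671 W
  W_ref = 1e-12 W
Formula: SWL = 10 * log10(W / W_ref)
Compute ratio: W / W_ref = 67367100000000
Compute log10: log10(67367100000000) = 13.828448
Multiply: SWL = 10 * 13.828448 = 138.28

138.28 dB


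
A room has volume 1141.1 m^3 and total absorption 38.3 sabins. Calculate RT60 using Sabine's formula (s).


Given values:
  V = 1141.1 m^3
  A = 38.3 sabins
Formula: RT60 = 0.161 * V / A
Numerator: 0.161 * 1141.1 = 183.7171
RT60 = 183.7171 / 38.3 = 4.797

4.797 s


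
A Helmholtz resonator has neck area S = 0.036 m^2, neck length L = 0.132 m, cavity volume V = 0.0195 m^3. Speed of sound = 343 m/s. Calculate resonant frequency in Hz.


Given values:
  S = 0.036 m^2, L = 0.132 m, V = 0.0195 m^3, c = 343 m/s
Formula: f = (c / (2*pi)) * sqrt(S / (V * L))
Compute V * L = 0.0195 * 0.132 = 0.002574
Compute S / (V * L) = 0.036 / 0.002574 = 13.986
Compute sqrt(13.986) = 3.739786
Compute c / (2*pi) = 343 / 6.283185 = 54.590148
f = 54.590148 * 3.739786 = 204.16

204.16 Hz


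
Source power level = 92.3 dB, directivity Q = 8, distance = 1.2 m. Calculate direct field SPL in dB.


Given values:
  Lw = 92.3 dB, Q = 8, r = 1.2 m
Formula: SPL = Lw + 10 * log10(Q / (4 * pi * r^2))
Compute 4 * pi * r^2 = 4 * pi * 1.2^2 = 18.0956
Compute Q / denom = 8 / 18.0956 = 0.44209642
Compute 10 * log10(0.44209642) = -3.5448
SPL = 92.3 + (-3.5448) = 88.76

88.76 dB


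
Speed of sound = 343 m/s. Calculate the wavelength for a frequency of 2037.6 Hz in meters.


Given values:
  c = 343 m/s, f = 2037.6 Hz
Formula: lambda = c / f
lambda = 343 / 2037.6
lambda = 0.1683

0.1683 m


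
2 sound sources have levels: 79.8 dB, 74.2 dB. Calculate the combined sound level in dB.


Formula: L_total = 10 * log10( sum(10^(Li/10)) )
  Source 1: 10^(79.8/10) = 95499258.6021
  Source 2: 10^(74.2/10) = 26302679.919
Sum of linear values = 121801938.5211
L_total = 10 * log10(121801938.5211) = 80.86

80.86 dB


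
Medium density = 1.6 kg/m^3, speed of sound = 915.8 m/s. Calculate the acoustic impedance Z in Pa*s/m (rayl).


Given values:
  rho = 1.6 kg/m^3
  c = 915.8 m/s
Formula: Z = rho * c
Z = 1.6 * 915.8
Z = 1465.28

1465.28 rayl
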